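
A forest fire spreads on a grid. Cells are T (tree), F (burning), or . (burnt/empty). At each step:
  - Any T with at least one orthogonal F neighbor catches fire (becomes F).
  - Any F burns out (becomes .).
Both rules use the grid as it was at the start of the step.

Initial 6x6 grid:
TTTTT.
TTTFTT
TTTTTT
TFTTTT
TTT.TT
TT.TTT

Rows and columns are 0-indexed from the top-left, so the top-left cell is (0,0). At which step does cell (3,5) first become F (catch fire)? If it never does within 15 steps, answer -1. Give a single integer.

Step 1: cell (3,5)='T' (+8 fires, +2 burnt)
Step 2: cell (3,5)='T' (+11 fires, +8 burnt)
Step 3: cell (3,5)='T' (+5 fires, +11 burnt)
Step 4: cell (3,5)='F' (+3 fires, +5 burnt)
  -> target ignites at step 4
Step 5: cell (3,5)='.' (+2 fires, +3 burnt)
Step 6: cell (3,5)='.' (+2 fires, +2 burnt)
Step 7: cell (3,5)='.' (+0 fires, +2 burnt)
  fire out at step 7

4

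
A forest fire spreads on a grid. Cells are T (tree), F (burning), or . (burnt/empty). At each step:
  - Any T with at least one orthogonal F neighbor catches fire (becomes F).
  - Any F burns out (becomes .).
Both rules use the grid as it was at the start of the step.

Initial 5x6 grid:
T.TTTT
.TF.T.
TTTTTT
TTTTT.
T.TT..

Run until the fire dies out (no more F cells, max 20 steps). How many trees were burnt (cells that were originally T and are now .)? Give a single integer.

Answer: 20

Derivation:
Step 1: +3 fires, +1 burnt (F count now 3)
Step 2: +4 fires, +3 burnt (F count now 4)
Step 3: +6 fires, +4 burnt (F count now 6)
Step 4: +6 fires, +6 burnt (F count now 6)
Step 5: +1 fires, +6 burnt (F count now 1)
Step 6: +0 fires, +1 burnt (F count now 0)
Fire out after step 6
Initially T: 21, now '.': 29
Total burnt (originally-T cells now '.'): 20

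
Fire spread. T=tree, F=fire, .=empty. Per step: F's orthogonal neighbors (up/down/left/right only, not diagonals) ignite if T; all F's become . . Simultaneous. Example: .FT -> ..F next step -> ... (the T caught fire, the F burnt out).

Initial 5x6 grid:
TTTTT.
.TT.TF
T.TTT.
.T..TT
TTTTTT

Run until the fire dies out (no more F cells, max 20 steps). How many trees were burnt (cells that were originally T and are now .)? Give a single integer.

Step 1: +1 fires, +1 burnt (F count now 1)
Step 2: +2 fires, +1 burnt (F count now 2)
Step 3: +3 fires, +2 burnt (F count now 3)
Step 4: +4 fires, +3 burnt (F count now 4)
Step 5: +4 fires, +4 burnt (F count now 4)
Step 6: +3 fires, +4 burnt (F count now 3)
Step 7: +1 fires, +3 burnt (F count now 1)
Step 8: +2 fires, +1 burnt (F count now 2)
Step 9: +0 fires, +2 burnt (F count now 0)
Fire out after step 9
Initially T: 21, now '.': 29
Total burnt (originally-T cells now '.'): 20

Answer: 20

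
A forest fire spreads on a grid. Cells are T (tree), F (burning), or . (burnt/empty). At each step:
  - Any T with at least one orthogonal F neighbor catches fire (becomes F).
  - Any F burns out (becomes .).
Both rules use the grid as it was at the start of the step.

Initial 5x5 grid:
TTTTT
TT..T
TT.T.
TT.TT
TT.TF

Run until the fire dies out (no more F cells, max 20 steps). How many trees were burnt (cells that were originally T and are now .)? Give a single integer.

Answer: 4

Derivation:
Step 1: +2 fires, +1 burnt (F count now 2)
Step 2: +1 fires, +2 burnt (F count now 1)
Step 3: +1 fires, +1 burnt (F count now 1)
Step 4: +0 fires, +1 burnt (F count now 0)
Fire out after step 4
Initially T: 18, now '.': 11
Total burnt (originally-T cells now '.'): 4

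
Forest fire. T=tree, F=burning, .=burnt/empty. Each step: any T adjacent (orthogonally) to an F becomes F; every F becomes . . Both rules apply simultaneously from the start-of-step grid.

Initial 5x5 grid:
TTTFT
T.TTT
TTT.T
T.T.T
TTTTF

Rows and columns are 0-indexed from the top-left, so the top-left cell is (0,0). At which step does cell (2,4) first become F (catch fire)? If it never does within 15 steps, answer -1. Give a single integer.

Step 1: cell (2,4)='T' (+5 fires, +2 burnt)
Step 2: cell (2,4)='F' (+5 fires, +5 burnt)
  -> target ignites at step 2
Step 3: cell (2,4)='.' (+4 fires, +5 burnt)
Step 4: cell (2,4)='.' (+3 fires, +4 burnt)
Step 5: cell (2,4)='.' (+2 fires, +3 burnt)
Step 6: cell (2,4)='.' (+0 fires, +2 burnt)
  fire out at step 6

2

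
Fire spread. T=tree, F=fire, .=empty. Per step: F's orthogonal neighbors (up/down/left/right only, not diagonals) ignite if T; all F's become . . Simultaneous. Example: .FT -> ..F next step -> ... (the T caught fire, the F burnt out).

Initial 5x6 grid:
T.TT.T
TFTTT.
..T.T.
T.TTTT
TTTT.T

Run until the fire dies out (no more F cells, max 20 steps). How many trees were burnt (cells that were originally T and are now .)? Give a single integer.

Answer: 19

Derivation:
Step 1: +2 fires, +1 burnt (F count now 2)
Step 2: +4 fires, +2 burnt (F count now 4)
Step 3: +3 fires, +4 burnt (F count now 3)
Step 4: +3 fires, +3 burnt (F count now 3)
Step 5: +3 fires, +3 burnt (F count now 3)
Step 6: +2 fires, +3 burnt (F count now 2)
Step 7: +2 fires, +2 burnt (F count now 2)
Step 8: +0 fires, +2 burnt (F count now 0)
Fire out after step 8
Initially T: 20, now '.': 29
Total burnt (originally-T cells now '.'): 19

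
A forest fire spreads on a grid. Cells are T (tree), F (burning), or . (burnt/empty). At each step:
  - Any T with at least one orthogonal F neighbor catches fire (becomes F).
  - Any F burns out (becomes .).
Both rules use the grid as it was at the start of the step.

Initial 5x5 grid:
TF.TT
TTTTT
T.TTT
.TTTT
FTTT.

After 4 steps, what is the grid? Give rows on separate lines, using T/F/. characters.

Step 1: 3 trees catch fire, 2 burn out
  F..TT
  TFTTT
  T.TTT
  .TTTT
  .FTT.
Step 2: 4 trees catch fire, 3 burn out
  ...TT
  F.FTT
  T.TTT
  .FTTT
  ..FT.
Step 3: 5 trees catch fire, 4 burn out
  ...TT
  ...FT
  F.FTT
  ..FTT
  ...F.
Step 4: 4 trees catch fire, 5 burn out
  ...FT
  ....F
  ...FT
  ...FT
  .....

...FT
....F
...FT
...FT
.....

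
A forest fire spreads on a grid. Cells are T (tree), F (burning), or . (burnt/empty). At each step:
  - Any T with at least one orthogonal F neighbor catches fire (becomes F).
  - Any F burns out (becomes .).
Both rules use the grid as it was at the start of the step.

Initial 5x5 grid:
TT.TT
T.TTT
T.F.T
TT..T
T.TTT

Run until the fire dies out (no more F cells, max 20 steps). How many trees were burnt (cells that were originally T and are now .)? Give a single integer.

Step 1: +1 fires, +1 burnt (F count now 1)
Step 2: +1 fires, +1 burnt (F count now 1)
Step 3: +2 fires, +1 burnt (F count now 2)
Step 4: +2 fires, +2 burnt (F count now 2)
Step 5: +1 fires, +2 burnt (F count now 1)
Step 6: +1 fires, +1 burnt (F count now 1)
Step 7: +1 fires, +1 burnt (F count now 1)
Step 8: +1 fires, +1 burnt (F count now 1)
Step 9: +0 fires, +1 burnt (F count now 0)
Fire out after step 9
Initially T: 17, now '.': 18
Total burnt (originally-T cells now '.'): 10

Answer: 10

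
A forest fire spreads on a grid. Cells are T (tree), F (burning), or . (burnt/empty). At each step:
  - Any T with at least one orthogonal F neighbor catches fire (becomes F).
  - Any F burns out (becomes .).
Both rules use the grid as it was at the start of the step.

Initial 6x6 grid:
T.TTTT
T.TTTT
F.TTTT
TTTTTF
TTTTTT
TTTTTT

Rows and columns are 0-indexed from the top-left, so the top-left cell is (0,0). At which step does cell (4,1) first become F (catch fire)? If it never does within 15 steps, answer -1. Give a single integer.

Step 1: cell (4,1)='T' (+5 fires, +2 burnt)
Step 2: cell (4,1)='T' (+8 fires, +5 burnt)
Step 3: cell (4,1)='F' (+8 fires, +8 burnt)
  -> target ignites at step 3
Step 4: cell (4,1)='.' (+6 fires, +8 burnt)
Step 5: cell (4,1)='.' (+3 fires, +6 burnt)
Step 6: cell (4,1)='.' (+1 fires, +3 burnt)
Step 7: cell (4,1)='.' (+0 fires, +1 burnt)
  fire out at step 7

3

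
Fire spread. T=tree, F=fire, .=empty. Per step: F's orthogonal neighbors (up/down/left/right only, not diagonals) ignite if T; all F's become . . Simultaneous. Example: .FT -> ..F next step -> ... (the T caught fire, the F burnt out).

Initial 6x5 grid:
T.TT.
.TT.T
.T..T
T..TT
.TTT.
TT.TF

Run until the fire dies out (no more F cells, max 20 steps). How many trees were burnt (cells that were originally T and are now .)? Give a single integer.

Step 1: +1 fires, +1 burnt (F count now 1)
Step 2: +1 fires, +1 burnt (F count now 1)
Step 3: +2 fires, +1 burnt (F count now 2)
Step 4: +2 fires, +2 burnt (F count now 2)
Step 5: +2 fires, +2 burnt (F count now 2)
Step 6: +2 fires, +2 burnt (F count now 2)
Step 7: +0 fires, +2 burnt (F count now 0)
Fire out after step 7
Initially T: 17, now '.': 23
Total burnt (originally-T cells now '.'): 10

Answer: 10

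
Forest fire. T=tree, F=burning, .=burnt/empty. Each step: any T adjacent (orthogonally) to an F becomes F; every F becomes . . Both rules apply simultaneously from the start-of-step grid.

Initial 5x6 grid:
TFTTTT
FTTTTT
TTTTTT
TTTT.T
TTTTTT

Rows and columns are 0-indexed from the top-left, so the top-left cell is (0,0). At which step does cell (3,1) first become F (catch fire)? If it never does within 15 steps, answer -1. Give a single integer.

Step 1: cell (3,1)='T' (+4 fires, +2 burnt)
Step 2: cell (3,1)='T' (+4 fires, +4 burnt)
Step 3: cell (3,1)='F' (+5 fires, +4 burnt)
  -> target ignites at step 3
Step 4: cell (3,1)='.' (+5 fires, +5 burnt)
Step 5: cell (3,1)='.' (+4 fires, +5 burnt)
Step 6: cell (3,1)='.' (+2 fires, +4 burnt)
Step 7: cell (3,1)='.' (+2 fires, +2 burnt)
Step 8: cell (3,1)='.' (+1 fires, +2 burnt)
Step 9: cell (3,1)='.' (+0 fires, +1 burnt)
  fire out at step 9

3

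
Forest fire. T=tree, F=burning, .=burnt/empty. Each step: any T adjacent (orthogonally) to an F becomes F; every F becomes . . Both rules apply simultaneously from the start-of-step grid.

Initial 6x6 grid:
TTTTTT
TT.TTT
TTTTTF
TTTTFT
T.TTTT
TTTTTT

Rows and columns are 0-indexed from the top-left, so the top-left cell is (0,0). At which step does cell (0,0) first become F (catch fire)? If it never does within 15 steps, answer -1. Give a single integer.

Step 1: cell (0,0)='T' (+5 fires, +2 burnt)
Step 2: cell (0,0)='T' (+7 fires, +5 burnt)
Step 3: cell (0,0)='T' (+7 fires, +7 burnt)
Step 4: cell (0,0)='T' (+4 fires, +7 burnt)
Step 5: cell (0,0)='T' (+5 fires, +4 burnt)
Step 6: cell (0,0)='T' (+3 fires, +5 burnt)
Step 7: cell (0,0)='F' (+1 fires, +3 burnt)
  -> target ignites at step 7
Step 8: cell (0,0)='.' (+0 fires, +1 burnt)
  fire out at step 8

7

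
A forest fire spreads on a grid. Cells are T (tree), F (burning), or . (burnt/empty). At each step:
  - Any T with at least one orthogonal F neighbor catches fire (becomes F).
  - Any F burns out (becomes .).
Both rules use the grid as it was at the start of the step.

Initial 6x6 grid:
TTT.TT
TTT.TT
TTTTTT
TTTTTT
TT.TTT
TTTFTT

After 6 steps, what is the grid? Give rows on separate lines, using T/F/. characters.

Step 1: 3 trees catch fire, 1 burn out
  TTT.TT
  TTT.TT
  TTTTTT
  TTTTTT
  TT.FTT
  TTF.FT
Step 2: 4 trees catch fire, 3 burn out
  TTT.TT
  TTT.TT
  TTTTTT
  TTTFTT
  TT..FT
  TF...F
Step 3: 6 trees catch fire, 4 burn out
  TTT.TT
  TTT.TT
  TTTFTT
  TTF.FT
  TF...F
  F.....
Step 4: 5 trees catch fire, 6 burn out
  TTT.TT
  TTT.TT
  TTF.FT
  TF...F
  F.....
  ......
Step 5: 5 trees catch fire, 5 burn out
  TTT.TT
  TTF.FT
  TF...F
  F.....
  ......
  ......
Step 6: 5 trees catch fire, 5 burn out
  TTF.FT
  TF...F
  F.....
  ......
  ......
  ......

TTF.FT
TF...F
F.....
......
......
......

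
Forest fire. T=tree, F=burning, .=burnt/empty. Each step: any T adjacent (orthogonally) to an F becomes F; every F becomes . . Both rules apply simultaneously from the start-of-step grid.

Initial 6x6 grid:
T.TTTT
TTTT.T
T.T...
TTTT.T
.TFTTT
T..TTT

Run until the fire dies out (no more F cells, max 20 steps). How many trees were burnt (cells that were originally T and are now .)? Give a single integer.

Step 1: +3 fires, +1 burnt (F count now 3)
Step 2: +5 fires, +3 burnt (F count now 5)
Step 3: +4 fires, +5 burnt (F count now 4)
Step 4: +6 fires, +4 burnt (F count now 6)
Step 5: +2 fires, +6 burnt (F count now 2)
Step 6: +2 fires, +2 burnt (F count now 2)
Step 7: +1 fires, +2 burnt (F count now 1)
Step 8: +1 fires, +1 burnt (F count now 1)
Step 9: +0 fires, +1 burnt (F count now 0)
Fire out after step 9
Initially T: 25, now '.': 35
Total burnt (originally-T cells now '.'): 24

Answer: 24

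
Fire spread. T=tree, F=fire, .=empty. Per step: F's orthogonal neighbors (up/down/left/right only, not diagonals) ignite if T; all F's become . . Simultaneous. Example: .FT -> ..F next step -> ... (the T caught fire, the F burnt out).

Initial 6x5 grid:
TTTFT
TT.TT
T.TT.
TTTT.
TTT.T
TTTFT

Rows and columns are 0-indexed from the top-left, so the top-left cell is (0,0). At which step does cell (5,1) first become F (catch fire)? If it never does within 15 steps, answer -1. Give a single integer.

Step 1: cell (5,1)='T' (+5 fires, +2 burnt)
Step 2: cell (5,1)='F' (+6 fires, +5 burnt)
  -> target ignites at step 2
Step 3: cell (5,1)='.' (+7 fires, +6 burnt)
Step 4: cell (5,1)='.' (+3 fires, +7 burnt)
Step 5: cell (5,1)='.' (+2 fires, +3 burnt)
Step 6: cell (5,1)='.' (+0 fires, +2 burnt)
  fire out at step 6

2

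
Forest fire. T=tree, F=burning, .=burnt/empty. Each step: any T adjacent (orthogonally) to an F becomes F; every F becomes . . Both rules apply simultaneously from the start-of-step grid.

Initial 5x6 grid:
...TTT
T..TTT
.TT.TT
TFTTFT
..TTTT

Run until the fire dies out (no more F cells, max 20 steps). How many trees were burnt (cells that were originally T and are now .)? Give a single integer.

Answer: 18

Derivation:
Step 1: +7 fires, +2 burnt (F count now 7)
Step 2: +6 fires, +7 burnt (F count now 6)
Step 3: +3 fires, +6 burnt (F count now 3)
Step 4: +2 fires, +3 burnt (F count now 2)
Step 5: +0 fires, +2 burnt (F count now 0)
Fire out after step 5
Initially T: 19, now '.': 29
Total burnt (originally-T cells now '.'): 18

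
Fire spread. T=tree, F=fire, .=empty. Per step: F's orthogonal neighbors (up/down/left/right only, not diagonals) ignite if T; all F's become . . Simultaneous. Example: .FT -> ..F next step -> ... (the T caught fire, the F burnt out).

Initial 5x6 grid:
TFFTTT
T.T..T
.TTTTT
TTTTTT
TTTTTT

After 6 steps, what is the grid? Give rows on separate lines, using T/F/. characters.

Step 1: 3 trees catch fire, 2 burn out
  F..FTT
  T.F..T
  .TTTTT
  TTTTTT
  TTTTTT
Step 2: 3 trees catch fire, 3 burn out
  ....FT
  F....T
  .TFTTT
  TTTTTT
  TTTTTT
Step 3: 4 trees catch fire, 3 burn out
  .....F
  .....T
  .F.FTT
  TTFTTT
  TTTTTT
Step 4: 5 trees catch fire, 4 burn out
  ......
  .....F
  ....FT
  TF.FTT
  TTFTTT
Step 5: 5 trees catch fire, 5 burn out
  ......
  ......
  .....F
  F...FT
  TF.FTT
Step 6: 3 trees catch fire, 5 burn out
  ......
  ......
  ......
  .....F
  F...FT

......
......
......
.....F
F...FT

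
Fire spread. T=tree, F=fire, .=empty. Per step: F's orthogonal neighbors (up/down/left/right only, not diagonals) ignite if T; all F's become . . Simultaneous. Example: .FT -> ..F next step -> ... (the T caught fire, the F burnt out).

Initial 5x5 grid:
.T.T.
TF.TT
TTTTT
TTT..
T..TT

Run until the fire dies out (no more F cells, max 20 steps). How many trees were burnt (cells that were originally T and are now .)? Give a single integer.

Answer: 14

Derivation:
Step 1: +3 fires, +1 burnt (F count now 3)
Step 2: +3 fires, +3 burnt (F count now 3)
Step 3: +3 fires, +3 burnt (F count now 3)
Step 4: +3 fires, +3 burnt (F count now 3)
Step 5: +2 fires, +3 burnt (F count now 2)
Step 6: +0 fires, +2 burnt (F count now 0)
Fire out after step 6
Initially T: 16, now '.': 23
Total burnt (originally-T cells now '.'): 14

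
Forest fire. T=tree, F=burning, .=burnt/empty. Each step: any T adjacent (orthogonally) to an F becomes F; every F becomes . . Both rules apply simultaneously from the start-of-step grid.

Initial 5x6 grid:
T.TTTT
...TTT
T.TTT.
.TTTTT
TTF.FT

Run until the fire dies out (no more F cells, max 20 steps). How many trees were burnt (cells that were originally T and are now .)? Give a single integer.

Step 1: +4 fires, +2 burnt (F count now 4)
Step 2: +6 fires, +4 burnt (F count now 6)
Step 3: +2 fires, +6 burnt (F count now 2)
Step 4: +3 fires, +2 burnt (F count now 3)
Step 5: +2 fires, +3 burnt (F count now 2)
Step 6: +1 fires, +2 burnt (F count now 1)
Step 7: +0 fires, +1 burnt (F count now 0)
Fire out after step 7
Initially T: 20, now '.': 28
Total burnt (originally-T cells now '.'): 18

Answer: 18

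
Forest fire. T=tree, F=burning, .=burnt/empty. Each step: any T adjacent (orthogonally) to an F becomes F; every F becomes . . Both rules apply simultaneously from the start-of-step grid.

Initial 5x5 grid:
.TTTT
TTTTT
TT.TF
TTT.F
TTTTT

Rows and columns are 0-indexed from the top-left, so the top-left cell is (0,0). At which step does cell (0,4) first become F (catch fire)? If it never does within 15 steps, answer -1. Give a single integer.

Step 1: cell (0,4)='T' (+3 fires, +2 burnt)
Step 2: cell (0,4)='F' (+3 fires, +3 burnt)
  -> target ignites at step 2
Step 3: cell (0,4)='.' (+3 fires, +3 burnt)
Step 4: cell (0,4)='.' (+4 fires, +3 burnt)
Step 5: cell (0,4)='.' (+5 fires, +4 burnt)
Step 6: cell (0,4)='.' (+2 fires, +5 burnt)
Step 7: cell (0,4)='.' (+0 fires, +2 burnt)
  fire out at step 7

2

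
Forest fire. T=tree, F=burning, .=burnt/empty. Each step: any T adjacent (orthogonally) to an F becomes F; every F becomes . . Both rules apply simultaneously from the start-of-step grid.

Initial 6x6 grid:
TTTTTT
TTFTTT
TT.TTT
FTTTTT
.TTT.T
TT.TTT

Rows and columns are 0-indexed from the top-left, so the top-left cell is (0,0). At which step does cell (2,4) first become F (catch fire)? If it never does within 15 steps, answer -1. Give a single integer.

Step 1: cell (2,4)='T' (+5 fires, +2 burnt)
Step 2: cell (2,4)='T' (+8 fires, +5 burnt)
Step 3: cell (2,4)='F' (+7 fires, +8 burnt)
  -> target ignites at step 3
Step 4: cell (2,4)='.' (+5 fires, +7 burnt)
Step 5: cell (2,4)='.' (+2 fires, +5 burnt)
Step 6: cell (2,4)='.' (+2 fires, +2 burnt)
Step 7: cell (2,4)='.' (+1 fires, +2 burnt)
Step 8: cell (2,4)='.' (+0 fires, +1 burnt)
  fire out at step 8

3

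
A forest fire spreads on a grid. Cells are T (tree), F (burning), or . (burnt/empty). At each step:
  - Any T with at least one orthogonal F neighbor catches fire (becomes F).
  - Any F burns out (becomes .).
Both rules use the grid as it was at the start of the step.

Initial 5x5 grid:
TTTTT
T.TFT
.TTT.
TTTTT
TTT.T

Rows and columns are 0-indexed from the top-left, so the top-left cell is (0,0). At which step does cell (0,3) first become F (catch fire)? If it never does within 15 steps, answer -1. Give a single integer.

Step 1: cell (0,3)='F' (+4 fires, +1 burnt)
  -> target ignites at step 1
Step 2: cell (0,3)='.' (+4 fires, +4 burnt)
Step 3: cell (0,3)='.' (+4 fires, +4 burnt)
Step 4: cell (0,3)='.' (+4 fires, +4 burnt)
Step 5: cell (0,3)='.' (+3 fires, +4 burnt)
Step 6: cell (0,3)='.' (+1 fires, +3 burnt)
Step 7: cell (0,3)='.' (+0 fires, +1 burnt)
  fire out at step 7

1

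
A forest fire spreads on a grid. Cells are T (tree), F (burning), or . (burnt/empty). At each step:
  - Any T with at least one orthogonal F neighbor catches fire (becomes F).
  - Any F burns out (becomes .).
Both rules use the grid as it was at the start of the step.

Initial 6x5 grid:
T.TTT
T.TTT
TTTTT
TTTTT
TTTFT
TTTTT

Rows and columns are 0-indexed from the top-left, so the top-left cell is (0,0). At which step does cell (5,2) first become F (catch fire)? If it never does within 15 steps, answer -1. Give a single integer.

Step 1: cell (5,2)='T' (+4 fires, +1 burnt)
Step 2: cell (5,2)='F' (+6 fires, +4 burnt)
  -> target ignites at step 2
Step 3: cell (5,2)='.' (+6 fires, +6 burnt)
Step 4: cell (5,2)='.' (+6 fires, +6 burnt)
Step 5: cell (5,2)='.' (+3 fires, +6 burnt)
Step 6: cell (5,2)='.' (+1 fires, +3 burnt)
Step 7: cell (5,2)='.' (+1 fires, +1 burnt)
Step 8: cell (5,2)='.' (+0 fires, +1 burnt)
  fire out at step 8

2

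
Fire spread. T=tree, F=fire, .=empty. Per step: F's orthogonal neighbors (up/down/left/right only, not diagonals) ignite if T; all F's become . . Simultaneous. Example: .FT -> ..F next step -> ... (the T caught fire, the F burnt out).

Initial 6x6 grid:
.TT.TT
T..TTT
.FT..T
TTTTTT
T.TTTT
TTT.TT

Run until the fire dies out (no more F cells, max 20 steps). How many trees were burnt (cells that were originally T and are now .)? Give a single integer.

Answer: 23

Derivation:
Step 1: +2 fires, +1 burnt (F count now 2)
Step 2: +2 fires, +2 burnt (F count now 2)
Step 3: +3 fires, +2 burnt (F count now 3)
Step 4: +4 fires, +3 burnt (F count now 4)
Step 5: +3 fires, +4 burnt (F count now 3)
Step 6: +3 fires, +3 burnt (F count now 3)
Step 7: +2 fires, +3 burnt (F count now 2)
Step 8: +2 fires, +2 burnt (F count now 2)
Step 9: +2 fires, +2 burnt (F count now 2)
Step 10: +0 fires, +2 burnt (F count now 0)
Fire out after step 10
Initially T: 26, now '.': 33
Total burnt (originally-T cells now '.'): 23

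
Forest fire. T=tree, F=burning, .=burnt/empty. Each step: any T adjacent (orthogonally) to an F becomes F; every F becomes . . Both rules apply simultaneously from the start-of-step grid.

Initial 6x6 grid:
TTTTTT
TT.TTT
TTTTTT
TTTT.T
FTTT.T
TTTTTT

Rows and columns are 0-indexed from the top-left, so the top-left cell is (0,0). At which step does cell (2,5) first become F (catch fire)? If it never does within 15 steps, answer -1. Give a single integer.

Step 1: cell (2,5)='T' (+3 fires, +1 burnt)
Step 2: cell (2,5)='T' (+4 fires, +3 burnt)
Step 3: cell (2,5)='T' (+5 fires, +4 burnt)
Step 4: cell (2,5)='T' (+5 fires, +5 burnt)
Step 5: cell (2,5)='T' (+3 fires, +5 burnt)
Step 6: cell (2,5)='T' (+4 fires, +3 burnt)
Step 7: cell (2,5)='F' (+4 fires, +4 burnt)
  -> target ignites at step 7
Step 8: cell (2,5)='.' (+3 fires, +4 burnt)
Step 9: cell (2,5)='.' (+1 fires, +3 burnt)
Step 10: cell (2,5)='.' (+0 fires, +1 burnt)
  fire out at step 10

7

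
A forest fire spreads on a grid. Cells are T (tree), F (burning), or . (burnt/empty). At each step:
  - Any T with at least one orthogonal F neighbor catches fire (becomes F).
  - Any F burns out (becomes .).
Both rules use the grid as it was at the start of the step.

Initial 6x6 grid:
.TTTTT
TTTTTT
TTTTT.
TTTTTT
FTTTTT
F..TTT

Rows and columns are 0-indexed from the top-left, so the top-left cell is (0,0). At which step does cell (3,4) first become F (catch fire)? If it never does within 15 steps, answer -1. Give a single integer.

Step 1: cell (3,4)='T' (+2 fires, +2 burnt)
Step 2: cell (3,4)='T' (+3 fires, +2 burnt)
Step 3: cell (3,4)='T' (+4 fires, +3 burnt)
Step 4: cell (3,4)='T' (+5 fires, +4 burnt)
Step 5: cell (3,4)='F' (+6 fires, +5 burnt)
  -> target ignites at step 5
Step 6: cell (3,4)='.' (+5 fires, +6 burnt)
Step 7: cell (3,4)='.' (+2 fires, +5 burnt)
Step 8: cell (3,4)='.' (+2 fires, +2 burnt)
Step 9: cell (3,4)='.' (+1 fires, +2 burnt)
Step 10: cell (3,4)='.' (+0 fires, +1 burnt)
  fire out at step 10

5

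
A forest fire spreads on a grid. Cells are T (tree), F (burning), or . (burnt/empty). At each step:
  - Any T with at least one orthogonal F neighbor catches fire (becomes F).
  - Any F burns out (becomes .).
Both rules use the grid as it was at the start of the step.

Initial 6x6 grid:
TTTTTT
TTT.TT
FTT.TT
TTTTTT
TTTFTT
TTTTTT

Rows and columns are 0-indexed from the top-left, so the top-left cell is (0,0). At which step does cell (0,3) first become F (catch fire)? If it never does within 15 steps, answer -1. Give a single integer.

Step 1: cell (0,3)='T' (+7 fires, +2 burnt)
Step 2: cell (0,3)='T' (+11 fires, +7 burnt)
Step 3: cell (0,3)='T' (+7 fires, +11 burnt)
Step 4: cell (0,3)='T' (+3 fires, +7 burnt)
Step 5: cell (0,3)='F' (+3 fires, +3 burnt)
  -> target ignites at step 5
Step 6: cell (0,3)='.' (+1 fires, +3 burnt)
Step 7: cell (0,3)='.' (+0 fires, +1 burnt)
  fire out at step 7

5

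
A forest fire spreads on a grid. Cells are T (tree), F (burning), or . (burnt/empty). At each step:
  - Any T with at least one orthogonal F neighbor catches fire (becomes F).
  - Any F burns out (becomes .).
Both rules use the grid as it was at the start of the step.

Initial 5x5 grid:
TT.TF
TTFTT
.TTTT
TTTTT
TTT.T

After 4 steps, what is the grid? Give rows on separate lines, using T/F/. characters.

Step 1: 5 trees catch fire, 2 burn out
  TT.F.
  TF.FF
  .TFTT
  TTTTT
  TTT.T
Step 2: 6 trees catch fire, 5 burn out
  TF...
  F....
  .F.FF
  TTFTT
  TTT.T
Step 3: 5 trees catch fire, 6 burn out
  F....
  .....
  .....
  TF.FF
  TTF.T
Step 4: 3 trees catch fire, 5 burn out
  .....
  .....
  .....
  F....
  TF..F

.....
.....
.....
F....
TF..F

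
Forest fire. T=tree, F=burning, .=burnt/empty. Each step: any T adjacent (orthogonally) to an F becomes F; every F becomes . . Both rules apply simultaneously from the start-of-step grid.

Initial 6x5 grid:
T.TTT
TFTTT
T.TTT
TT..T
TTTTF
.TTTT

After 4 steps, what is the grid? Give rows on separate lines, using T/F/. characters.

Step 1: 5 trees catch fire, 2 burn out
  T.TTT
  F.FTT
  T.TTT
  TT..F
  TTTF.
  .TTTF
Step 2: 8 trees catch fire, 5 burn out
  F.FTT
  ...FT
  F.FTF
  TT...
  TTF..
  .TTF.
Step 3: 6 trees catch fire, 8 burn out
  ...FT
  ....F
  ...F.
  FT...
  TF...
  .TF..
Step 4: 4 trees catch fire, 6 burn out
  ....F
  .....
  .....
  .F...
  F....
  .F...

....F
.....
.....
.F...
F....
.F...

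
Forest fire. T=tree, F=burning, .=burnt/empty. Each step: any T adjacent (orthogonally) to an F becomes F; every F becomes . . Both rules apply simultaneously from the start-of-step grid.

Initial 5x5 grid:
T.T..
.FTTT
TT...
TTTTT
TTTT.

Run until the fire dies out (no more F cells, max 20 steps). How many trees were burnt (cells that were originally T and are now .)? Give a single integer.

Step 1: +2 fires, +1 burnt (F count now 2)
Step 2: +4 fires, +2 burnt (F count now 4)
Step 3: +4 fires, +4 burnt (F count now 4)
Step 4: +3 fires, +4 burnt (F count now 3)
Step 5: +2 fires, +3 burnt (F count now 2)
Step 6: +0 fires, +2 burnt (F count now 0)
Fire out after step 6
Initially T: 16, now '.': 24
Total burnt (originally-T cells now '.'): 15

Answer: 15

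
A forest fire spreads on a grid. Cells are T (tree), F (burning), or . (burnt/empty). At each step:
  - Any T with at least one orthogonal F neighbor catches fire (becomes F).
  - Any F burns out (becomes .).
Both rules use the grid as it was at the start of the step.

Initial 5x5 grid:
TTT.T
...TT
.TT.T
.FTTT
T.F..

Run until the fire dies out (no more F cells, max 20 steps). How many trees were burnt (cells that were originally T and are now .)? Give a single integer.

Step 1: +2 fires, +2 burnt (F count now 2)
Step 2: +2 fires, +2 burnt (F count now 2)
Step 3: +1 fires, +2 burnt (F count now 1)
Step 4: +1 fires, +1 burnt (F count now 1)
Step 5: +1 fires, +1 burnt (F count now 1)
Step 6: +2 fires, +1 burnt (F count now 2)
Step 7: +0 fires, +2 burnt (F count now 0)
Fire out after step 7
Initially T: 13, now '.': 21
Total burnt (originally-T cells now '.'): 9

Answer: 9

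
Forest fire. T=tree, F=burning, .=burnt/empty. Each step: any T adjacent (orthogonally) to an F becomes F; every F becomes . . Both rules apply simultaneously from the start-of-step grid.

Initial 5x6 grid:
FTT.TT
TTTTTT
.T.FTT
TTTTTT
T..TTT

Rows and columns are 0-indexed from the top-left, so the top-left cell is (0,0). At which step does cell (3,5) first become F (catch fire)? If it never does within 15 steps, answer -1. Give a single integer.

Step 1: cell (3,5)='T' (+5 fires, +2 burnt)
Step 2: cell (3,5)='T' (+8 fires, +5 burnt)
Step 3: cell (3,5)='F' (+6 fires, +8 burnt)
  -> target ignites at step 3
Step 4: cell (3,5)='.' (+3 fires, +6 burnt)
Step 5: cell (3,5)='.' (+1 fires, +3 burnt)
Step 6: cell (3,5)='.' (+0 fires, +1 burnt)
  fire out at step 6

3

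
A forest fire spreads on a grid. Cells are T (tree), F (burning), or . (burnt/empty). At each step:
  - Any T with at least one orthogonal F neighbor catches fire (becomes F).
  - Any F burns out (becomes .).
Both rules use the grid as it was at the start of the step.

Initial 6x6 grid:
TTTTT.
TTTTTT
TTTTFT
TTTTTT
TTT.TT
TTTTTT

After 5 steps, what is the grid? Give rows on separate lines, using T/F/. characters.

Step 1: 4 trees catch fire, 1 burn out
  TTTTT.
  TTTTFT
  TTTF.F
  TTTTFT
  TTT.TT
  TTTTTT
Step 2: 7 trees catch fire, 4 burn out
  TTTTF.
  TTTF.F
  TTF...
  TTTF.F
  TTT.FT
  TTTTTT
Step 3: 6 trees catch fire, 7 burn out
  TTTF..
  TTF...
  TF....
  TTF...
  TTT..F
  TTTTFT
Step 4: 7 trees catch fire, 6 burn out
  TTF...
  TF....
  F.....
  TF....
  TTF...
  TTTF.F
Step 5: 5 trees catch fire, 7 burn out
  TF....
  F.....
  ......
  F.....
  TF....
  TTF...

TF....
F.....
......
F.....
TF....
TTF...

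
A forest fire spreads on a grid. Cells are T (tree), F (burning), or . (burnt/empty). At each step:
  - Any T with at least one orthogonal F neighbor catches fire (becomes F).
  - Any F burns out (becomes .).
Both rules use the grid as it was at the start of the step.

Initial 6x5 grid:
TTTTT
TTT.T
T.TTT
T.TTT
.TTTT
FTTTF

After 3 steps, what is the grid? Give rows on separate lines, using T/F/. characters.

Step 1: 3 trees catch fire, 2 burn out
  TTTTT
  TTT.T
  T.TTT
  T.TTT
  .TTTF
  .FTF.
Step 2: 4 trees catch fire, 3 burn out
  TTTTT
  TTT.T
  T.TTT
  T.TTF
  .FTF.
  ..F..
Step 3: 3 trees catch fire, 4 burn out
  TTTTT
  TTT.T
  T.TTF
  T.TF.
  ..F..
  .....

TTTTT
TTT.T
T.TTF
T.TF.
..F..
.....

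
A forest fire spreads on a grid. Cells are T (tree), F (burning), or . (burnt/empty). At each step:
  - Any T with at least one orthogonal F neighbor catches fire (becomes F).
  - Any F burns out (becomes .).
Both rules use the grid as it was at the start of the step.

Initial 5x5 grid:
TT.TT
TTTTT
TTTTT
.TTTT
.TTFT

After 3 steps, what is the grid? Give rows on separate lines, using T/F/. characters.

Step 1: 3 trees catch fire, 1 burn out
  TT.TT
  TTTTT
  TTTTT
  .TTFT
  .TF.F
Step 2: 4 trees catch fire, 3 burn out
  TT.TT
  TTTTT
  TTTFT
  .TF.F
  .F...
Step 3: 4 trees catch fire, 4 burn out
  TT.TT
  TTTFT
  TTF.F
  .F...
  .....

TT.TT
TTTFT
TTF.F
.F...
.....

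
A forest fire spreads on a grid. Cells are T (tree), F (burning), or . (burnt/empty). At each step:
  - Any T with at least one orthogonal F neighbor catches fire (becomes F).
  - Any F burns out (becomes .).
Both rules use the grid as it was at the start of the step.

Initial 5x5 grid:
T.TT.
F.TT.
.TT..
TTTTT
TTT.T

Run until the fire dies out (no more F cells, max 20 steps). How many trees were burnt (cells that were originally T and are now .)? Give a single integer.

Step 1: +1 fires, +1 burnt (F count now 1)
Step 2: +0 fires, +1 burnt (F count now 0)
Fire out after step 2
Initially T: 16, now '.': 10
Total burnt (originally-T cells now '.'): 1

Answer: 1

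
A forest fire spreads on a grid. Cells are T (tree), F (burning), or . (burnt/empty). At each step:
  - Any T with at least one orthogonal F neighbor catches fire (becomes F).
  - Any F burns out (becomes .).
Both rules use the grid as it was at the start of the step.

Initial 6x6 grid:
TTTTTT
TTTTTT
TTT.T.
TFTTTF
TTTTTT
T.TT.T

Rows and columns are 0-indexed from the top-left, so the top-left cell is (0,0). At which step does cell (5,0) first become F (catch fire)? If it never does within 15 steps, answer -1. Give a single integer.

Step 1: cell (5,0)='T' (+6 fires, +2 burnt)
Step 2: cell (5,0)='T' (+9 fires, +6 burnt)
Step 3: cell (5,0)='F' (+7 fires, +9 burnt)
  -> target ignites at step 3
Step 4: cell (5,0)='.' (+6 fires, +7 burnt)
Step 5: cell (5,0)='.' (+2 fires, +6 burnt)
Step 6: cell (5,0)='.' (+0 fires, +2 burnt)
  fire out at step 6

3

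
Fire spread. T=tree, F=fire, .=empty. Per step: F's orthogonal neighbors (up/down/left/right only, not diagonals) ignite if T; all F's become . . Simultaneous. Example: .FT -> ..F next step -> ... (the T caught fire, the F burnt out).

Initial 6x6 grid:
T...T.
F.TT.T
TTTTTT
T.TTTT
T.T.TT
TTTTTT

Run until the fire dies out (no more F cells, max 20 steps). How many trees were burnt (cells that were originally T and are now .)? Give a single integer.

Step 1: +2 fires, +1 burnt (F count now 2)
Step 2: +2 fires, +2 burnt (F count now 2)
Step 3: +2 fires, +2 burnt (F count now 2)
Step 4: +4 fires, +2 burnt (F count now 4)
Step 5: +5 fires, +4 burnt (F count now 5)
Step 6: +3 fires, +5 burnt (F count now 3)
Step 7: +4 fires, +3 burnt (F count now 4)
Step 8: +2 fires, +4 burnt (F count now 2)
Step 9: +1 fires, +2 burnt (F count now 1)
Step 10: +0 fires, +1 burnt (F count now 0)
Fire out after step 10
Initially T: 26, now '.': 35
Total burnt (originally-T cells now '.'): 25

Answer: 25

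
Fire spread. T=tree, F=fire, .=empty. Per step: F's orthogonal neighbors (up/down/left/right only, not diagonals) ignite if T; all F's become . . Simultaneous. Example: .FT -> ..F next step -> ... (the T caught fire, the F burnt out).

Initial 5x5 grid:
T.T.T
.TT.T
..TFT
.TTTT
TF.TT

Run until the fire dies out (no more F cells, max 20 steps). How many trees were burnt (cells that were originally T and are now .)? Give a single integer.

Step 1: +5 fires, +2 burnt (F count now 5)
Step 2: +5 fires, +5 burnt (F count now 5)
Step 3: +4 fires, +5 burnt (F count now 4)
Step 4: +0 fires, +4 burnt (F count now 0)
Fire out after step 4
Initially T: 15, now '.': 24
Total burnt (originally-T cells now '.'): 14

Answer: 14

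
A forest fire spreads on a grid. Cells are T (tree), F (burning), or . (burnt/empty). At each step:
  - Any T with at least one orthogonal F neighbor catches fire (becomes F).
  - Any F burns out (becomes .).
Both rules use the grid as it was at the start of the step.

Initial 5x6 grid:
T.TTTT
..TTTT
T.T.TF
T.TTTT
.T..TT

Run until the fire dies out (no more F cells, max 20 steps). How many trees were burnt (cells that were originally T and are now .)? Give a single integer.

Step 1: +3 fires, +1 burnt (F count now 3)
Step 2: +4 fires, +3 burnt (F count now 4)
Step 3: +4 fires, +4 burnt (F count now 4)
Step 4: +3 fires, +4 burnt (F count now 3)
Step 5: +2 fires, +3 burnt (F count now 2)
Step 6: +0 fires, +2 burnt (F count now 0)
Fire out after step 6
Initially T: 20, now '.': 26
Total burnt (originally-T cells now '.'): 16

Answer: 16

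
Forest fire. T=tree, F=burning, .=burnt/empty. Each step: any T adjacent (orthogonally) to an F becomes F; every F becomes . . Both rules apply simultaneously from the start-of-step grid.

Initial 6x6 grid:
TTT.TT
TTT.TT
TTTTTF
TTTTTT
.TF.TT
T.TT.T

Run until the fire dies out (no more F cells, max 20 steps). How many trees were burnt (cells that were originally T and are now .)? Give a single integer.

Step 1: +6 fires, +2 burnt (F count now 6)
Step 2: +9 fires, +6 burnt (F count now 9)
Step 3: +6 fires, +9 burnt (F count now 6)
Step 4: +3 fires, +6 burnt (F count now 3)
Step 5: +2 fires, +3 burnt (F count now 2)
Step 6: +1 fires, +2 burnt (F count now 1)
Step 7: +0 fires, +1 burnt (F count now 0)
Fire out after step 7
Initially T: 28, now '.': 35
Total burnt (originally-T cells now '.'): 27

Answer: 27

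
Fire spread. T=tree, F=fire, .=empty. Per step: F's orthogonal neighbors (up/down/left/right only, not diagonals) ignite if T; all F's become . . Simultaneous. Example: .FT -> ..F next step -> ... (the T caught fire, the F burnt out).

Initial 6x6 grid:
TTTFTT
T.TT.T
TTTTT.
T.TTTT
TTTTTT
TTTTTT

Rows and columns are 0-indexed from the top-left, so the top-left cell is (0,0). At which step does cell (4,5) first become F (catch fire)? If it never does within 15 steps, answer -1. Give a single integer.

Step 1: cell (4,5)='T' (+3 fires, +1 burnt)
Step 2: cell (4,5)='T' (+4 fires, +3 burnt)
Step 3: cell (4,5)='T' (+5 fires, +4 burnt)
Step 4: cell (4,5)='T' (+5 fires, +5 burnt)
Step 5: cell (4,5)='T' (+5 fires, +5 burnt)
Step 6: cell (4,5)='F' (+5 fires, +5 burnt)
  -> target ignites at step 6
Step 7: cell (4,5)='.' (+3 fires, +5 burnt)
Step 8: cell (4,5)='.' (+1 fires, +3 burnt)
Step 9: cell (4,5)='.' (+0 fires, +1 burnt)
  fire out at step 9

6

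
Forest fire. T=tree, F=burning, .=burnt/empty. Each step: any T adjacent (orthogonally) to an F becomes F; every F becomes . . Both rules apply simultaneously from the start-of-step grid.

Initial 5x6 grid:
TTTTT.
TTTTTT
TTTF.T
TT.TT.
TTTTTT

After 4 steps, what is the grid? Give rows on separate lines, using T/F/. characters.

Step 1: 3 trees catch fire, 1 burn out
  TTTTT.
  TTTFTT
  TTF..T
  TT.FT.
  TTTTTT
Step 2: 6 trees catch fire, 3 burn out
  TTTFT.
  TTF.FT
  TF...T
  TT..F.
  TTTFTT
Step 3: 8 trees catch fire, 6 burn out
  TTF.F.
  TF...F
  F....T
  TF....
  TTF.FT
Step 4: 6 trees catch fire, 8 burn out
  TF....
  F.....
  .....F
  F.....
  TF...F

TF....
F.....
.....F
F.....
TF...F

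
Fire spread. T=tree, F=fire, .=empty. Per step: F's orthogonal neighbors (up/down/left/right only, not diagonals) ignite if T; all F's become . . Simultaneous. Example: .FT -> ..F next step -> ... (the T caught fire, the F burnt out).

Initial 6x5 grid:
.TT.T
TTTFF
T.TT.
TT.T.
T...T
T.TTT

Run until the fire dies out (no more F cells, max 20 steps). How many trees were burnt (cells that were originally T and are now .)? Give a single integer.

Answer: 14

Derivation:
Step 1: +3 fires, +2 burnt (F count now 3)
Step 2: +4 fires, +3 burnt (F count now 4)
Step 3: +2 fires, +4 burnt (F count now 2)
Step 4: +1 fires, +2 burnt (F count now 1)
Step 5: +1 fires, +1 burnt (F count now 1)
Step 6: +2 fires, +1 burnt (F count now 2)
Step 7: +1 fires, +2 burnt (F count now 1)
Step 8: +0 fires, +1 burnt (F count now 0)
Fire out after step 8
Initially T: 18, now '.': 26
Total burnt (originally-T cells now '.'): 14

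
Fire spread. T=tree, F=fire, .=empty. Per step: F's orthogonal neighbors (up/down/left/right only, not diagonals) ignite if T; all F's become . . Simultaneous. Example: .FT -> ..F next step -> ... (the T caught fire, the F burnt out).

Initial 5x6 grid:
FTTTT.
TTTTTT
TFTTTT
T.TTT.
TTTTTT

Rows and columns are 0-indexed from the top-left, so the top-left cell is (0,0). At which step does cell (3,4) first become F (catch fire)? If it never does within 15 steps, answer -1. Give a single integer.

Step 1: cell (3,4)='T' (+5 fires, +2 burnt)
Step 2: cell (3,4)='T' (+5 fires, +5 burnt)
Step 3: cell (3,4)='T' (+6 fires, +5 burnt)
Step 4: cell (3,4)='F' (+6 fires, +6 burnt)
  -> target ignites at step 4
Step 5: cell (3,4)='.' (+2 fires, +6 burnt)
Step 6: cell (3,4)='.' (+1 fires, +2 burnt)
Step 7: cell (3,4)='.' (+0 fires, +1 burnt)
  fire out at step 7

4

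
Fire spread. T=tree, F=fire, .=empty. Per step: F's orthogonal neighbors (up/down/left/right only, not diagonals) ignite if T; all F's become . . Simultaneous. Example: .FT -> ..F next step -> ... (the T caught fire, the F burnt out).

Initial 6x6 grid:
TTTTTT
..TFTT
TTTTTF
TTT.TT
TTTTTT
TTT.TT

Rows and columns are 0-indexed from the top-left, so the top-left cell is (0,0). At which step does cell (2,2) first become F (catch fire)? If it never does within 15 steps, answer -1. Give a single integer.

Step 1: cell (2,2)='T' (+7 fires, +2 burnt)
Step 2: cell (2,2)='F' (+6 fires, +7 burnt)
  -> target ignites at step 2
Step 3: cell (2,2)='.' (+5 fires, +6 burnt)
Step 4: cell (2,2)='.' (+6 fires, +5 burnt)
Step 5: cell (2,2)='.' (+3 fires, +6 burnt)
Step 6: cell (2,2)='.' (+2 fires, +3 burnt)
Step 7: cell (2,2)='.' (+1 fires, +2 burnt)
Step 8: cell (2,2)='.' (+0 fires, +1 burnt)
  fire out at step 8

2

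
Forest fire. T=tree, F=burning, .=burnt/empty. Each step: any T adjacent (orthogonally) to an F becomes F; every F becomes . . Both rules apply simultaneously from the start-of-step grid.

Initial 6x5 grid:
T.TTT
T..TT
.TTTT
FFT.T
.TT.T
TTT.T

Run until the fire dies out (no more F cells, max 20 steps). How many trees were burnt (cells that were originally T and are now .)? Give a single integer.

Answer: 18

Derivation:
Step 1: +3 fires, +2 burnt (F count now 3)
Step 2: +3 fires, +3 burnt (F count now 3)
Step 3: +3 fires, +3 burnt (F count now 3)
Step 4: +2 fires, +3 burnt (F count now 2)
Step 5: +3 fires, +2 burnt (F count now 3)
Step 6: +3 fires, +3 burnt (F count now 3)
Step 7: +1 fires, +3 burnt (F count now 1)
Step 8: +0 fires, +1 burnt (F count now 0)
Fire out after step 8
Initially T: 20, now '.': 28
Total burnt (originally-T cells now '.'): 18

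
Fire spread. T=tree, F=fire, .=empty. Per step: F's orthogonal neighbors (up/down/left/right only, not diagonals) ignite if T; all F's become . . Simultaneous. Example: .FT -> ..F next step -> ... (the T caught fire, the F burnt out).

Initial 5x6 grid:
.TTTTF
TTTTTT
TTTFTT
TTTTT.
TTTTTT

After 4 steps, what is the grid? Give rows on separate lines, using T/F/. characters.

Step 1: 6 trees catch fire, 2 burn out
  .TTTF.
  TTTFTF
  TTF.FT
  TTTFT.
  TTTTTT
Step 2: 8 trees catch fire, 6 burn out
  .TTF..
  TTF.F.
  TF...F
  TTF.F.
  TTTFTT
Step 3: 6 trees catch fire, 8 burn out
  .TF...
  TF....
  F.....
  TF....
  TTF.FT
Step 4: 5 trees catch fire, 6 burn out
  .F....
  F.....
  ......
  F.....
  TF...F

.F....
F.....
......
F.....
TF...F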